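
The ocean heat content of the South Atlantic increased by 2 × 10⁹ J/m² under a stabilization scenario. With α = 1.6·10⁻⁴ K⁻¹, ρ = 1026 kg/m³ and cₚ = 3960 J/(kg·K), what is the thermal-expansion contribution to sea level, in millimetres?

78.8 mm

Δh = αQ/(ρcₚ) = 1.6×10⁻⁴ × 2×10⁹ / (1026 × 3960) ≈ 0.07876 m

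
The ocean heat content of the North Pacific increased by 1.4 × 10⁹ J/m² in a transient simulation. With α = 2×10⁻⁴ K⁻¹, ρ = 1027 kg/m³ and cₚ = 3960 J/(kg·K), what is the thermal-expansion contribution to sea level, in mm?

Δh = 69 mm

Δh = αQ/(ρcₚ) = 2×10⁻⁴ × 1.4×10⁹ / (1027 × 3960) ≈ 0.068848 m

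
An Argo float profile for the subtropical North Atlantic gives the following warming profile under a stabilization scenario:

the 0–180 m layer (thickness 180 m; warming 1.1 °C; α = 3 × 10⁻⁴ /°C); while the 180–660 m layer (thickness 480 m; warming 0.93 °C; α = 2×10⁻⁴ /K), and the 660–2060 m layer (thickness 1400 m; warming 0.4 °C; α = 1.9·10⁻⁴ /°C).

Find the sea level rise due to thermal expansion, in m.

Layer 1: 3×10⁻⁴ × 180 × 1.1 = 0.05940 m
2×10⁻⁴ × 0.93 × 480 = 0.08928 m
660–2060 m: 0.4 × 1400 × 1.9×10⁻⁴ = 0.10640 m
Δh = 0.05940 + 0.08928 + 0.10640 = 0.25508 m ≈ 0.26 m

Δh ≈ 0.26 m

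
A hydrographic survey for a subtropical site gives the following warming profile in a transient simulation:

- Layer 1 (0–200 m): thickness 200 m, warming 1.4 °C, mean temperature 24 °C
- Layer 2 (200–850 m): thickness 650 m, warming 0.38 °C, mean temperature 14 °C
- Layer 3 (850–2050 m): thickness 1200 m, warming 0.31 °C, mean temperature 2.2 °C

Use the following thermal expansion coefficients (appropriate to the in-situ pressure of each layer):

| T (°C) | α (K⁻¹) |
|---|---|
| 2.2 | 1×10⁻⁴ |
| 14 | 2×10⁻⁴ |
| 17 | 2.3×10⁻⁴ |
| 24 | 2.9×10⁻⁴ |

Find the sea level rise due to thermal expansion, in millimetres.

Layer 1 at 24 °C → α = 2.9×10⁻⁴ K⁻¹
Layer 2 at 14 °C → α = 2×10⁻⁴ K⁻¹
Layer 3 at 2.2 °C → α = 1×10⁻⁴ K⁻¹
0–200 m: 2.9×10⁻⁴ × 1.4 × 200 = 0.08120 m
200–850 m: 650 × 2×10⁻⁴ × 0.38 = 0.04940 m
1200 × 0.31 × 1×10⁻⁴ = 0.03720 m
Δh = 0.08120 + 0.04940 + 0.03720 = 0.16780 m ≈ 168 mm

Δh ≈ 168 mm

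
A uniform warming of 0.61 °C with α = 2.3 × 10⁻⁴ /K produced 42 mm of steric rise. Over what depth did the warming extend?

H = Δh/(αΔT) = 0.042 / (2.3×10⁻⁴ × 0.61) ≈ 299.4 m

about 299 m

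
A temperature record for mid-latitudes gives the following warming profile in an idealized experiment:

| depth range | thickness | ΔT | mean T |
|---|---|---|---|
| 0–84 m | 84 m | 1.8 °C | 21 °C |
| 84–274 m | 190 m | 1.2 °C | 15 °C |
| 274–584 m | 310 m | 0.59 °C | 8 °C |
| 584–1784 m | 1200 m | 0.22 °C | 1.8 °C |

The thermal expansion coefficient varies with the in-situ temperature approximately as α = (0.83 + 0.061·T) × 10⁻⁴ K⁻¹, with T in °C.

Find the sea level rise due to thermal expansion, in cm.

Layer 1: α = (0.83 + 0.061×21)×10⁻⁴ = 2.111×10⁻⁴ K⁻¹
Layer 2: α = (0.83 + 0.061×15)×10⁻⁴ = 1.745×10⁻⁴ K⁻¹
Layer 3: α = (0.83 + 0.061×8)×10⁻⁴ = 1.318×10⁻⁴ K⁻¹
Layer 4: α = (0.83 + 0.061×1.8)×10⁻⁴ = 0.9398×10⁻⁴ K⁻¹
2.111×10⁻⁴ × 84 × 1.8 = 0.03191832 m
1.745×10⁻⁴ × 1.2 × 190 = 0.039786 m
1.318×10⁻⁴ × 0.59 × 310 = 0.02410622 m
0.9398×10⁻⁴ × 1200 × 0.22 = 0.02481072 m
Δh = 0.03191832 + 0.039786 + 0.02410622 + 0.02481072 = 0.12062126 m ≈ 12.1 cm

12.1 cm of thermosteric rise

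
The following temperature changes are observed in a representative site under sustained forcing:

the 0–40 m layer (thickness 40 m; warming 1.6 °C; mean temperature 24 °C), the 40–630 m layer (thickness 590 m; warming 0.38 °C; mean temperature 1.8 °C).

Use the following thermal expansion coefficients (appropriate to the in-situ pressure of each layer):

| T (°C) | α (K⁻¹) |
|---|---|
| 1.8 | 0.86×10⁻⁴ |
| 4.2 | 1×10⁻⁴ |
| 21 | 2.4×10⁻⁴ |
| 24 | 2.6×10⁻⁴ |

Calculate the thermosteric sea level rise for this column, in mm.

35.9 mm of thermosteric rise

Layer 1 at 24 °C → α = 2.6×10⁻⁴ K⁻¹
Layer 2 at 1.8 °C → α = 0.86×10⁻⁴ K⁻¹
Layer 1: 40 × 1.6 × 2.6×10⁻⁴ = 0.01664 m
Layer 2: 590 × 0.86×10⁻⁴ × 0.38 = 0.0192812 m
Δh = 0.01664 + 0.0192812 = 0.0359212 m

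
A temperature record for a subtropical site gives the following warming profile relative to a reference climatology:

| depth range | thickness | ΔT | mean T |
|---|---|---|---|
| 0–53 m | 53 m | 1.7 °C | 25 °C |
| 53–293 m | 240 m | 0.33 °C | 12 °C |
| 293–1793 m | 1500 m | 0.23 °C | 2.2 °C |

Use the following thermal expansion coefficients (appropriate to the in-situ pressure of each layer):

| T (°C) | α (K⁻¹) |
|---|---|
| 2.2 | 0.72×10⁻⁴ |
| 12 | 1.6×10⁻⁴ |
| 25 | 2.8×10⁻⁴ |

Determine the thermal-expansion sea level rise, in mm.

about 62.7 mm

Layer 1 at 25 °C → α = 2.8×10⁻⁴ K⁻¹
Layer 2 at 12 °C → α = 1.6×10⁻⁴ K⁻¹
Layer 3 at 2.2 °C → α = 0.72×10⁻⁴ K⁻¹
0–53 m: 53 × 2.8×10⁻⁴ × 1.7 = 0.025228 m
53–293 m: 0.33 × 240 × 1.6×10⁻⁴ = 0.012672 m
0.23 × 0.72×10⁻⁴ × 1500 = 0.02484 m
Δh = 0.025228 + 0.012672 + 0.02484 = 0.06274 m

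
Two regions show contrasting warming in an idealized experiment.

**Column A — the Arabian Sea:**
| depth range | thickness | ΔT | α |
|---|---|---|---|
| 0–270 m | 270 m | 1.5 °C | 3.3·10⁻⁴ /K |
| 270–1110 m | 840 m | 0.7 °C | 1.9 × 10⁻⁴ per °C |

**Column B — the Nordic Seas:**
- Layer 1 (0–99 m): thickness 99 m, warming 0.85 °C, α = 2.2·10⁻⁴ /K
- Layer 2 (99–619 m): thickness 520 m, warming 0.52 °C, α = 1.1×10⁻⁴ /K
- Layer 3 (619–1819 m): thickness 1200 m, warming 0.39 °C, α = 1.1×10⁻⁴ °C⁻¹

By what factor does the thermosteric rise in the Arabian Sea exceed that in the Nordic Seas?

A 0–270 m: 1.5 × 3.3×10⁻⁴ × 270 = 0.13365 m
A 270–1110 m: 1.9×10⁻⁴ × 0.7 × 840 = 0.11172 m
A total: 0.24537 m
B 0–99 m: 99 × 0.85 × 2.2×10⁻⁴ = 0.018513 m
B 520 × 0.52 × 1.1×10⁻⁴ = 0.029744 m
B Layer 3: 1200 × 0.39 × 1.1×10⁻⁴ = 0.05148 m
B total: 0.099737 m
Ratio: 0.24537 / 0.099737 ≈ 2.460

2.5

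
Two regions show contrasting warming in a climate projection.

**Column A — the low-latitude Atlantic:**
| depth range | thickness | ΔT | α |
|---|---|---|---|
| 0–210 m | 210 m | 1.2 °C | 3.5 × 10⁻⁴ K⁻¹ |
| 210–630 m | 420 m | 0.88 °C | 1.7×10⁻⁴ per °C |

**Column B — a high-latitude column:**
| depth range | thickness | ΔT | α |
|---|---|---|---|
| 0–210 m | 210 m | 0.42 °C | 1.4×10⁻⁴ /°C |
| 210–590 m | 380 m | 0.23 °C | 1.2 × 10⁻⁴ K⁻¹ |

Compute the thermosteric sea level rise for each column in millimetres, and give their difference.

A: 151 mm; B: 22.8 mm; difference 128 mm

A Layer 1: 3.5×10⁻⁴ × 1.2 × 210 = 0.08820 m
A 1.7×10⁻⁴ × 420 × 0.88 = 0.062832 m
A total: 0.151032 m
B 0–210 m: 1.4×10⁻⁴ × 210 × 0.42 = 0.012348 m
B Layer 2: 0.23 × 1.2×10⁻⁴ × 380 = 0.010488 m
B total: 0.022836 m
Difference: 0.151032 − 0.022836 = 0.128196 m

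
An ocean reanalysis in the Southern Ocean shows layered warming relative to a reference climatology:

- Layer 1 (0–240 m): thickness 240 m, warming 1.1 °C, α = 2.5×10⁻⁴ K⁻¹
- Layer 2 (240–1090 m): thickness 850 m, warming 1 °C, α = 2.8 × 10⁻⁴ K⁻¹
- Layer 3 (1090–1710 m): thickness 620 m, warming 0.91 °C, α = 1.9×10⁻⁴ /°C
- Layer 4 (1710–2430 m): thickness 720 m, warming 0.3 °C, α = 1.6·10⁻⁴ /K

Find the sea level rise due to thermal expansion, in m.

240 × 2.5×10⁻⁴ × 1.1 = 0.06600 m
240–1090 m: 850 × 1 × 2.8×10⁻⁴ = 0.23800 m
1090–1710 m: 620 × 0.91 × 1.9×10⁻⁴ = 0.107198 m
1710–2430 m: 0.3 × 720 × 1.6×10⁻⁴ = 0.03456 m
Δh = 0.06600 + 0.23800 + 0.107198 + 0.03456 = 0.445758 m ≈ 0.45 m

Δh = 0.45 m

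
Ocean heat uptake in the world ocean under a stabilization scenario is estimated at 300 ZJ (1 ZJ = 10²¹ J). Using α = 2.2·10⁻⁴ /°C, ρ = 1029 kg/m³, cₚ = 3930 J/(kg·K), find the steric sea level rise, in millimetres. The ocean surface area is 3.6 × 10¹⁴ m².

45 mm of thermosteric rise

Per unit area: Q = 300×10²¹ / (3.6×10¹⁴) ≈ 8.333×10⁸ J/m²
Δh = αQ/(ρcₚ) = 2.2×10⁻⁴ × 8.333×10⁸ / (1029 × 3930) ≈ 0.045333 m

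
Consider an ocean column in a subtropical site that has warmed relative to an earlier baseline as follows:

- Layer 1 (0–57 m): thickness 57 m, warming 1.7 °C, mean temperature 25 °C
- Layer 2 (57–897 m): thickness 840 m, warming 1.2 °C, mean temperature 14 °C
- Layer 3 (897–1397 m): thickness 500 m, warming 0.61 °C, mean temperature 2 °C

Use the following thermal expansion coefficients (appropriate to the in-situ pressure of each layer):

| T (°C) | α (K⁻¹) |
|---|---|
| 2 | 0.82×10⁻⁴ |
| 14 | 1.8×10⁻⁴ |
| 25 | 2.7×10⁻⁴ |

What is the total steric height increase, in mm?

Layer 1 at 25 °C → α = 2.7×10⁻⁴ K⁻¹
Layer 2 at 14 °C → α = 1.8×10⁻⁴ K⁻¹
Layer 3 at 2 °C → α = 0.82×10⁻⁴ K⁻¹
Layer 1: 1.7 × 57 × 2.7×10⁻⁴ = 0.026163 m
57–897 m: 1.2 × 1.8×10⁻⁴ × 840 = 0.18144 m
Layer 3: 0.61 × 0.82×10⁻⁴ × 500 = 0.02501 m
Δh = 0.026163 + 0.18144 + 0.02501 = 0.232613 m

233 mm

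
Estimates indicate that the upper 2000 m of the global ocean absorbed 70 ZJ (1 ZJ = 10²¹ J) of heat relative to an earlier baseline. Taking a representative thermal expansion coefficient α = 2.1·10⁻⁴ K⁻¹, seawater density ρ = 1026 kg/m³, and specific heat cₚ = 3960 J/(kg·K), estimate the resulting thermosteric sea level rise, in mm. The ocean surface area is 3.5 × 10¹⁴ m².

Per unit area: Q = 70×10²¹ / (3.5×10¹⁴) = 2×10⁸ J/m²
Δh = αQ/(ρcₚ) = 2.1×10⁻⁴ × 2×10⁸ / (1026 × 3960) ≈ 0.010337 m

Δh ≈ 10.3 mm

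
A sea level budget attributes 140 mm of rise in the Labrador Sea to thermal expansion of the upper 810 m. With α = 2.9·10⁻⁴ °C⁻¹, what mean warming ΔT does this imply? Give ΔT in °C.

0.60 °C

ΔT = Δh/(αH) = 0.14 / (2.9×10⁻⁴ × 810) ≈ 0.5960 °C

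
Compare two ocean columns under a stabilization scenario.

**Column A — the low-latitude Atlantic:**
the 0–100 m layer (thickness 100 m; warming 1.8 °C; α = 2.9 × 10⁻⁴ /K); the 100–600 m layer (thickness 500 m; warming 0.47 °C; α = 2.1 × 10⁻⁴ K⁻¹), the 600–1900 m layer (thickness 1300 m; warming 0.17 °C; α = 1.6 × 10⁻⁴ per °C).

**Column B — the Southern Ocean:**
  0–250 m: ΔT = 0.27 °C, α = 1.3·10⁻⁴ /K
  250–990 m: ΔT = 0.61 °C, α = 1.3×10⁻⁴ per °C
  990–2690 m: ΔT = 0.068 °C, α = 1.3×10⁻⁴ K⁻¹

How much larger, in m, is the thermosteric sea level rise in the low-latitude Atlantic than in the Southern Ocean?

Δh_A − Δh_B ≈ 0.054 m

A Layer 1: 100 × 2.9×10⁻⁴ × 1.8 = 0.05220 m
A Layer 2: 2.1×10⁻⁴ × 500 × 0.47 = 0.04935 m
A 1300 × 1.6×10⁻⁴ × 0.17 = 0.03536 m
A total: 0.13691 m
B Layer 1: 250 × 1.3×10⁻⁴ × 0.27 = 0.008775 m
B Layer 2: 0.61 × 740 × 1.3×10⁻⁴ = 0.058682 m
B Layer 3: 1.3×10⁻⁴ × 1700 × 0.068 = 0.015028 m
B total: 0.082485 m
Difference: 0.13691 − 0.082485 = 0.054425 m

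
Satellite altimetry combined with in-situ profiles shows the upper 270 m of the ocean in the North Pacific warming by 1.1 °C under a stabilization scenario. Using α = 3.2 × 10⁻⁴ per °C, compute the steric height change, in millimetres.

95.0 mm

Δh = αΔT·H = 3.2×10⁻⁴ × 1.1 × 270 = 0.09504 m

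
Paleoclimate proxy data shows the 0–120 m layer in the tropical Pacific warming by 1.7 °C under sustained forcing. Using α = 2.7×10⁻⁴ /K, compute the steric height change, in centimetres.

Δh = αΔT·H = 2.7×10⁻⁴ × 1.7 × 120 = 0.05508 m

Δh ≈ 5.5 cm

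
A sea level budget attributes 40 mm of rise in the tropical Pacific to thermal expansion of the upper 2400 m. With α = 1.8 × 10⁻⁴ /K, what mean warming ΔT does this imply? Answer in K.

ΔT = Δh/(αH) = 0.04 / (1.8×10⁻⁴ × 2400) ≈ 0.09259 K

about 0.0926 K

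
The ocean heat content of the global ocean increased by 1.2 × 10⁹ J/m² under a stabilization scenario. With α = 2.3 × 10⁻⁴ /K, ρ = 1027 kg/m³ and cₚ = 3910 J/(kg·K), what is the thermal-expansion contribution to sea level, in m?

Δh ≈ 0.069 m

Δh = αQ/(ρcₚ) = 2.3×10⁻⁴ × 1.2×10⁹ / (1027 × 3910) ≈ 0.068732 m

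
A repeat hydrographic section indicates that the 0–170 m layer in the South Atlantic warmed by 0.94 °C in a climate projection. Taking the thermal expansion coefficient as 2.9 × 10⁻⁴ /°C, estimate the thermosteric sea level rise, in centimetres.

Δh = αΔT·H = 2.9×10⁻⁴ × 0.94 × 170 = 0.046342 m

Δh = 4.63 cm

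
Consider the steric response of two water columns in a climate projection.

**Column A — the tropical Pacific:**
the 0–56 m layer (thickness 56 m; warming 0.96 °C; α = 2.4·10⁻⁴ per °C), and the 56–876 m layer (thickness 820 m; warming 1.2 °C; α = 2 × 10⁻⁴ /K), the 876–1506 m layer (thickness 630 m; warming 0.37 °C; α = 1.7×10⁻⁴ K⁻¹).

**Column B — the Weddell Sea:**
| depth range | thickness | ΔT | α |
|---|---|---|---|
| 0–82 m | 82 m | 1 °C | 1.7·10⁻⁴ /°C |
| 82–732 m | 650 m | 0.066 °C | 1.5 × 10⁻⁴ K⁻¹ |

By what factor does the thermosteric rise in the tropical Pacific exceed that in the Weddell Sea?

≈ 12.2×

A 0.96 × 2.4×10⁻⁴ × 56 = 0.0129024 m
A Layer 2: 1.2 × 820 × 2×10⁻⁴ = 0.19680 m
A Layer 3: 630 × 0.37 × 1.7×10⁻⁴ = 0.039627 m
A total: 0.2493294 m
B 0–82 m: 1.7×10⁻⁴ × 1 × 82 = 0.01394 m
B 1.5×10⁻⁴ × 0.066 × 650 = 0.006435 m
B total: 0.020375 m
Ratio: 0.2493294 / 0.020375 ≈ 12.24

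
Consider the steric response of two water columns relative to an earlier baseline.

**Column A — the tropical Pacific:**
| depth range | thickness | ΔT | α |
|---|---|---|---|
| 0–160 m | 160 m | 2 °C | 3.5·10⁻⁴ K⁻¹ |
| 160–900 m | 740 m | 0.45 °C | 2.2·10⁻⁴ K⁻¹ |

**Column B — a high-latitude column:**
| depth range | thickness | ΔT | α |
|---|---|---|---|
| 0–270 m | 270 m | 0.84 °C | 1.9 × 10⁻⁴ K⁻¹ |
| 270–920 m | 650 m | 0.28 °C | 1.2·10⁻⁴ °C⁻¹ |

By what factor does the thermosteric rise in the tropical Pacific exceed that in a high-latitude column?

≈ 2.9×

A Layer 1: 3.5×10⁻⁴ × 2 × 160 = 0.11200 m
A 2.2×10⁻⁴ × 740 × 0.45 = 0.07326 m
A total: 0.18526 m
B 0.84 × 270 × 1.9×10⁻⁴ = 0.043092 m
B Layer 2: 0.28 × 650 × 1.2×10⁻⁴ = 0.02184 m
B total: 0.064932 m
Ratio: 0.18526 / 0.064932 ≈ 2.853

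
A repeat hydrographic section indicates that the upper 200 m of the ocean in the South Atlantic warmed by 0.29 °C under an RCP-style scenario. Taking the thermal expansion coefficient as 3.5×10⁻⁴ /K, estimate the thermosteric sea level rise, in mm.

about 20.3 mm

Δh = αΔT·H = 3.5×10⁻⁴ × 0.29 × 200 = 0.02030 m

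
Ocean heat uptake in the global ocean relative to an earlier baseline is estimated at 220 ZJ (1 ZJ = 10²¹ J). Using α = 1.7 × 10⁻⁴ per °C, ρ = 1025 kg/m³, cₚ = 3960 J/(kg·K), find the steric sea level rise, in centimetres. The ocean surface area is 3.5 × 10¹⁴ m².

2.6 cm of thermosteric rise

Per unit area: Q = 220×10²¹ / (3.5×10¹⁴) ≈ 6.286×10⁸ J/m²
Δh = αQ/(ρcₚ) = 1.7×10⁻⁴ × 6.286×10⁸ / (1025 × 3960) ≈ 0.026327 m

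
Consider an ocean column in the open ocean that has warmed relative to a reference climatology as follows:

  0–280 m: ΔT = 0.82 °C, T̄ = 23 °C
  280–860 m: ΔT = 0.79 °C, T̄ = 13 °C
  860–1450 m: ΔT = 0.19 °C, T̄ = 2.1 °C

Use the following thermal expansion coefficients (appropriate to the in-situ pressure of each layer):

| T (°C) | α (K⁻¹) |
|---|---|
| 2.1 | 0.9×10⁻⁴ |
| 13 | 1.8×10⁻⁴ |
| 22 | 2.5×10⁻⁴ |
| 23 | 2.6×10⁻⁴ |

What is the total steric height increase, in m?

Layer 1 at 23 °C → α = 2.6×10⁻⁴ K⁻¹
Layer 2 at 13 °C → α = 1.8×10⁻⁴ K⁻¹
Layer 3 at 2.1 °C → α = 0.9×10⁻⁴ K⁻¹
0–280 m: 2.6×10⁻⁴ × 0.82 × 280 = 0.059696 m
280–860 m: 0.79 × 580 × 1.8×10⁻⁴ = 0.082476 m
860–1450 m: 590 × 0.9×10⁻⁴ × 0.19 = 0.010089 m
Δh = 0.059696 + 0.082476 + 0.010089 = 0.152261 m ≈ 0.15 m

Δh = 0.15 m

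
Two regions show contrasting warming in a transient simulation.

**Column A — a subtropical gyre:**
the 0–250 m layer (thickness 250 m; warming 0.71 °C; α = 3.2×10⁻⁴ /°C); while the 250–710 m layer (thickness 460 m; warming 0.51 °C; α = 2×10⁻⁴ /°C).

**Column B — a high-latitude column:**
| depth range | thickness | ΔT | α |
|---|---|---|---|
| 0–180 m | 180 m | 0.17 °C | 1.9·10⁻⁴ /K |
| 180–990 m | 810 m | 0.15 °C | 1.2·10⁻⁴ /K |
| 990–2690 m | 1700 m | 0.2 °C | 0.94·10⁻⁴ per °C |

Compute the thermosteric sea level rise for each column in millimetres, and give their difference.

A 0–250 m: 3.2×10⁻⁴ × 0.71 × 250 = 0.05680 m
A 250–710 m: 460 × 0.51 × 2×10⁻⁴ = 0.04692 m
A total: 0.10372 m
B 0–180 m: 1.9×10⁻⁴ × 0.17 × 180 = 0.005814 m
B 180–990 m: 810 × 0.15 × 1.2×10⁻⁴ = 0.01458 m
B 1700 × 0.2 × 0.94×10⁻⁴ = 0.03196 m
B total: 0.052354 m
Difference: 0.10372 − 0.052354 = 0.051366 m

Δh_A ≈ 100 mm, Δh_B ≈ 52 mm; difference ≈ 51 mm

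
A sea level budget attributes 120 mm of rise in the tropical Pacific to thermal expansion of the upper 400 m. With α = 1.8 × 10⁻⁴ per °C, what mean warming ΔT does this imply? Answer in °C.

about 1.7 °C

ΔT = Δh/(αH) = 0.12 / (1.8×10⁻⁴ × 400) ≈ 1.667 °C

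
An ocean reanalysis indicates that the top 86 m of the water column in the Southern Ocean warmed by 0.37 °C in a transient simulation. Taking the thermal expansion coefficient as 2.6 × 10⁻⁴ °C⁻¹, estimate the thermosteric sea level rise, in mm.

8.3 mm of thermosteric rise

Δh = αΔT·H = 2.6×10⁻⁴ × 0.37 × 86 = 0.0082732 m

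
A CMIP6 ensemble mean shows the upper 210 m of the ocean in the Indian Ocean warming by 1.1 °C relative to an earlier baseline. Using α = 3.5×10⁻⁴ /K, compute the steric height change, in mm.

Δh = αΔT·H = 3.5×10⁻⁴ × 1.1 × 210 = 0.08085 m

80.9 mm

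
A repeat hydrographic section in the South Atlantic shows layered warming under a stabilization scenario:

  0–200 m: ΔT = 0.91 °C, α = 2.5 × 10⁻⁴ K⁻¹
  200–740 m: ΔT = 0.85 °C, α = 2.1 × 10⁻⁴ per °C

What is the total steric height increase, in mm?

0–200 m: 200 × 2.5×10⁻⁴ × 0.91 = 0.04550 m
2.1×10⁻⁴ × 0.85 × 540 = 0.09639 m
Δh = 0.04550 + 0.09639 = 0.14189 m

about 140 mm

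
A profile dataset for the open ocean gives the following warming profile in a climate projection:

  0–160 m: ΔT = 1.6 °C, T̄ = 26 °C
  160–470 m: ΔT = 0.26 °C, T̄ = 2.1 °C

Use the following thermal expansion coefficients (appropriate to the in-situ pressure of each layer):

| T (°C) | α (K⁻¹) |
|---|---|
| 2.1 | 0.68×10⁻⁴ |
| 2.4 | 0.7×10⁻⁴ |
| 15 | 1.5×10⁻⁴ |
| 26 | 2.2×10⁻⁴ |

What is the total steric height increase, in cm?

Layer 1 at 26 °C → α = 2.2×10⁻⁴ K⁻¹
Layer 2 at 2.1 °C → α = 0.68×10⁻⁴ K⁻¹
Layer 1: 1.6 × 2.2×10⁻⁴ × 160 = 0.05632 m
Layer 2: 310 × 0.68×10⁻⁴ × 0.26 = 0.0054808 m
Δh = 0.05632 + 0.0054808 = 0.0618008 m

Δh ≈ 6.2 cm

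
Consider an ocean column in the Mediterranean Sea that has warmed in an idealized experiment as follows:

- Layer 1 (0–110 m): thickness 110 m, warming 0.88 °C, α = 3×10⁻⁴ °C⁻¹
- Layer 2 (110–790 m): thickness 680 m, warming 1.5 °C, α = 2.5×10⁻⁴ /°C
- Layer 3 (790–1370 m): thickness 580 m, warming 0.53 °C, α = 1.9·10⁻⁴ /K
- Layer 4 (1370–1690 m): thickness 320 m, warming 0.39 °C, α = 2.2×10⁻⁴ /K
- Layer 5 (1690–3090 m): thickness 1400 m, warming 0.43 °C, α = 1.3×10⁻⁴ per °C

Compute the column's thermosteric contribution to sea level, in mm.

Layer 1: 3×10⁻⁴ × 110 × 0.88 = 0.02904 m
110–790 m: 1.5 × 680 × 2.5×10⁻⁴ = 0.25500 m
1.9×10⁻⁴ × 0.53 × 580 = 0.058406 m
1370–1690 m: 320 × 0.39 × 2.2×10⁻⁴ = 0.027456 m
1690–3090 m: 1400 × 1.3×10⁻⁴ × 0.43 = 0.07826 m
Δh = 0.02904 + 0.25500 + 0.058406 + 0.027456 + 0.07826 = 0.448162 m ≈ 450 mm

Δh = 450 mm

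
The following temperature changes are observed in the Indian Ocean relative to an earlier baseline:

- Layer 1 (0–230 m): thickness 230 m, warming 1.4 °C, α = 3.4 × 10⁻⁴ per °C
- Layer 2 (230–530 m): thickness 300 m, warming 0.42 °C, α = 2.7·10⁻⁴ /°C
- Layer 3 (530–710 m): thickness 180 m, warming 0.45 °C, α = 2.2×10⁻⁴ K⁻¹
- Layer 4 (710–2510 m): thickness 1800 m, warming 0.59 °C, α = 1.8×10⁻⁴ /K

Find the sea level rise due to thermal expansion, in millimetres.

0–230 m: 3.4×10⁻⁴ × 230 × 1.4 = 0.10948 m
230–530 m: 300 × 0.42 × 2.7×10⁻⁴ = 0.03402 m
Layer 3: 2.2×10⁻⁴ × 0.45 × 180 = 0.01782 m
Layer 4: 1.8×10⁻⁴ × 1800 × 0.59 = 0.19116 m
Δh = 0.10948 + 0.03402 + 0.01782 + 0.19116 = 0.35248 m

Δh ≈ 352 mm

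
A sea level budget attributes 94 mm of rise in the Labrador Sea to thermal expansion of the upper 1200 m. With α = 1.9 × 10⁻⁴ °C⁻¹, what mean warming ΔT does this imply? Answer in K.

ΔT ≈ 0.412 K

ΔT = Δh/(αH) = 0.094 / (1.9×10⁻⁴ × 1200) ≈ 0.4123 K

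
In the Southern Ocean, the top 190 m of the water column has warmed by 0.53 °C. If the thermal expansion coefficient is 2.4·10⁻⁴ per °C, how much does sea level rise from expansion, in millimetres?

24.2 mm

Δh = αΔT·H = 2.4×10⁻⁴ × 0.53 × 190 = 0.024168 m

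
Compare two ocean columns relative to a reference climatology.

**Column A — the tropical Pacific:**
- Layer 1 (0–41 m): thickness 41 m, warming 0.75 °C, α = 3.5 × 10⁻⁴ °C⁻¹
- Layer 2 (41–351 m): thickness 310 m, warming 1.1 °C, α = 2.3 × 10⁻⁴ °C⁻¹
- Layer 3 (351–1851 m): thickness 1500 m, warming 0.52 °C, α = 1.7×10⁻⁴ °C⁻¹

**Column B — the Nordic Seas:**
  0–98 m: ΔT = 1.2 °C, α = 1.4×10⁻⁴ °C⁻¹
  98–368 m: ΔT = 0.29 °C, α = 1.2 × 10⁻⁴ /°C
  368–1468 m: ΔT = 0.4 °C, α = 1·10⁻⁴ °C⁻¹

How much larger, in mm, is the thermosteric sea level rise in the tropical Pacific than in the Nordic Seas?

A Layer 1: 41 × 3.5×10⁻⁴ × 0.75 = 0.0107625 m
A 41–351 m: 2.3×10⁻⁴ × 310 × 1.1 = 0.07843 m
A 351–1851 m: 0.52 × 1.7×10⁻⁴ × 1500 = 0.13260 m
A total: 0.2217925 m
B 0–98 m: 1.4×10⁻⁴ × 1.2 × 98 = 0.016464 m
B 98–368 m: 1.2×10⁻⁴ × 270 × 0.29 = 0.009396 m
B Layer 3: 1×10⁻⁴ × 1100 × 0.4 = 0.04400 m
B total: 0.06986 m
Difference: 0.2217925 − 0.06986 = 0.1519325 m

150 mm larger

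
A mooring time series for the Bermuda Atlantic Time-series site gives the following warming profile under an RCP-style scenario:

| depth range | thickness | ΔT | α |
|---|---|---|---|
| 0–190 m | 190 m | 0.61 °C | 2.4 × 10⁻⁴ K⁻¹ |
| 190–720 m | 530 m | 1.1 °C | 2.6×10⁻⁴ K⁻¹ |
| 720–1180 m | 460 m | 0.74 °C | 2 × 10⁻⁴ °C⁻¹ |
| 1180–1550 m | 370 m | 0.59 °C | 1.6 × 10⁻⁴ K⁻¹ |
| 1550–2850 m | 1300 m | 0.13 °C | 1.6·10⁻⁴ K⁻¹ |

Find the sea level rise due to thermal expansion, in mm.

0.61 × 2.4×10⁻⁴ × 190 = 0.027816 m
190–720 m: 530 × 1.1 × 2.6×10⁻⁴ = 0.15158 m
720–1180 m: 0.74 × 2×10⁻⁴ × 460 = 0.06808 m
370 × 0.59 × 1.6×10⁻⁴ = 0.034928 m
1550–2850 m: 1.6×10⁻⁴ × 0.13 × 1300 = 0.02704 m
Δh = 0.027816 + 0.15158 + 0.06808 + 0.034928 + 0.02704 = 0.309444 m

309 mm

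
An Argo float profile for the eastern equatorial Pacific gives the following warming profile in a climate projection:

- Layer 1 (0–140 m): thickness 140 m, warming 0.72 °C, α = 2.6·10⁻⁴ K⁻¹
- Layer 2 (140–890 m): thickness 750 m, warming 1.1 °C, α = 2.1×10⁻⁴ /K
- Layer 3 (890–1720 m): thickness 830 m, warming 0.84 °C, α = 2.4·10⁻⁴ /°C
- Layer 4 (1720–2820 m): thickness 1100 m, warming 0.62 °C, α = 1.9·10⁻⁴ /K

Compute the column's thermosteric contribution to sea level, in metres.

0–140 m: 2.6×10⁻⁴ × 140 × 0.72 = 0.026208 m
Layer 2: 750 × 2.1×10⁻⁴ × 1.1 = 0.17325 m
Layer 3: 2.4×10⁻⁴ × 0.84 × 830 = 0.167328 m
Layer 4: 1100 × 0.62 × 1.9×10⁻⁴ = 0.12958 m
Δh = 0.026208 + 0.17325 + 0.167328 + 0.12958 = 0.496366 m

0.496 m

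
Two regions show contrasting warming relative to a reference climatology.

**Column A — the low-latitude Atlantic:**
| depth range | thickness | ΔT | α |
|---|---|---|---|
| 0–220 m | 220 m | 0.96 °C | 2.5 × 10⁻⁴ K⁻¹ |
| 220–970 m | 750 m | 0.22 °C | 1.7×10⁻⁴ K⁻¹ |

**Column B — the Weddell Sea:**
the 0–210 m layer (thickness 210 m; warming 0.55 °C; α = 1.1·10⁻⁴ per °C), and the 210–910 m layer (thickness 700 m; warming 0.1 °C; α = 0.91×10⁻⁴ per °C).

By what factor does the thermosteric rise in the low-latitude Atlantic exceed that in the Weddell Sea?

A 0.96 × 2.5×10⁻⁴ × 220 = 0.05280 m
A Layer 2: 1.7×10⁻⁴ × 750 × 0.22 = 0.02805 m
A total: 0.08085 m
B 0–210 m: 210 × 1.1×10⁻⁴ × 0.55 = 0.012705 m
B 0.1 × 0.91×10⁻⁴ × 700 = 0.00637 m
B total: 0.019075 m
Ratio: 0.08085 / 0.019075 ≈ 4.239

4.24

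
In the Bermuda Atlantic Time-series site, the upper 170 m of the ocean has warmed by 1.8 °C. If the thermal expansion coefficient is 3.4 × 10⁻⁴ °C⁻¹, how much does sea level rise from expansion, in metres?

Δh = 0.104 m

Δh = αΔT·H = 3.4×10⁻⁴ × 1.8 × 170 = 0.10404 m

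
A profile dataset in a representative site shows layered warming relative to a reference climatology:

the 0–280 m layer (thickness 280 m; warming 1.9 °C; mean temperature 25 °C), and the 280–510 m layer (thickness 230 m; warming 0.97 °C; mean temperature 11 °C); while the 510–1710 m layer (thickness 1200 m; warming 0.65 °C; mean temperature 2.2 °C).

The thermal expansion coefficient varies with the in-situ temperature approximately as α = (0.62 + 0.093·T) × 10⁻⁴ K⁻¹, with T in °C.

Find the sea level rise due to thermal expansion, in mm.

about 258 mm

Layer 1: α = (0.62 + 0.093×25)×10⁻⁴ = 2.945×10⁻⁴ K⁻¹
Layer 2: α = (0.62 + 0.093×11)×10⁻⁴ = 1.643×10⁻⁴ K⁻¹
Layer 3: α = (0.62 + 0.093×2.2)×10⁻⁴ = 0.8246×10⁻⁴ K⁻¹
280 × 1.9 × 2.945×10⁻⁴ = 0.156674 m
Layer 2: 230 × 1.643×10⁻⁴ × 0.97 = 0.03665533 m
Layer 3: 0.65 × 1200 × 0.8246×10⁻⁴ = 0.0643188 m
Δh = 0.156674 + 0.03665533 + 0.0643188 = 0.25764813 m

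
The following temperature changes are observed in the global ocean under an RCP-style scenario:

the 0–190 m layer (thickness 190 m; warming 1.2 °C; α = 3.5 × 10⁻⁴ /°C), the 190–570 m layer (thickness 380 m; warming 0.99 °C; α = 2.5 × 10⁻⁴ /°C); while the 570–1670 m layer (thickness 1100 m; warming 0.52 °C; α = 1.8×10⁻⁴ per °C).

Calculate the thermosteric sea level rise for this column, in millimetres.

about 277 mm

0–190 m: 1.2 × 190 × 3.5×10⁻⁴ = 0.07980 m
380 × 2.5×10⁻⁴ × 0.99 = 0.09405 m
570–1670 m: 1100 × 1.8×10⁻⁴ × 0.52 = 0.10296 m
Δh = 0.07980 + 0.09405 + 0.10296 = 0.27681 m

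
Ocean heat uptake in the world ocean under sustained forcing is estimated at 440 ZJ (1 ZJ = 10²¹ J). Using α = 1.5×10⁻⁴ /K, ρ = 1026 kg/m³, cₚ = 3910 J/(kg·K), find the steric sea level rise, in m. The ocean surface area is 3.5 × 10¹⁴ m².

Δh = 0.0470 m

Per unit area: Q = 440×10²¹ / (3.5×10¹⁴) ≈ 1.257×10⁹ J/m²
Δh = αQ/(ρcₚ) = 1.5×10⁻⁴ × 1.257×10⁹ / (1026 × 3910) ≈ 0.04700 m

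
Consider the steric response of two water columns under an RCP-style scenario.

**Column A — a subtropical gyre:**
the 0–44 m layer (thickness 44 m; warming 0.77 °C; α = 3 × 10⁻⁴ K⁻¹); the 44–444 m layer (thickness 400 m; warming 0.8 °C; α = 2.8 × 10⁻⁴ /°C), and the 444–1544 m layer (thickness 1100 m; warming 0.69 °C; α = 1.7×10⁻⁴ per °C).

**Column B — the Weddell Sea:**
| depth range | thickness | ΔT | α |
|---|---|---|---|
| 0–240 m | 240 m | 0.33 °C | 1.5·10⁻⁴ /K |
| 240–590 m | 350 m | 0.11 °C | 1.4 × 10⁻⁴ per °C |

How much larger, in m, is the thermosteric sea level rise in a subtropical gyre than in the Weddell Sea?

A Layer 1: 0.77 × 44 × 3×10⁻⁴ = 0.010164 m
A 44–444 m: 2.8×10⁻⁴ × 400 × 0.8 = 0.08960 m
A Layer 3: 1100 × 0.69 × 1.7×10⁻⁴ = 0.12903 m
A total: 0.228794 m
B 0.33 × 240 × 1.5×10⁻⁴ = 0.01188 m
B 240–590 m: 1.4×10⁻⁴ × 350 × 0.11 = 0.00539 m
B total: 0.01727 m
Difference: 0.228794 − 0.01727 = 0.211524 m

0.21 m larger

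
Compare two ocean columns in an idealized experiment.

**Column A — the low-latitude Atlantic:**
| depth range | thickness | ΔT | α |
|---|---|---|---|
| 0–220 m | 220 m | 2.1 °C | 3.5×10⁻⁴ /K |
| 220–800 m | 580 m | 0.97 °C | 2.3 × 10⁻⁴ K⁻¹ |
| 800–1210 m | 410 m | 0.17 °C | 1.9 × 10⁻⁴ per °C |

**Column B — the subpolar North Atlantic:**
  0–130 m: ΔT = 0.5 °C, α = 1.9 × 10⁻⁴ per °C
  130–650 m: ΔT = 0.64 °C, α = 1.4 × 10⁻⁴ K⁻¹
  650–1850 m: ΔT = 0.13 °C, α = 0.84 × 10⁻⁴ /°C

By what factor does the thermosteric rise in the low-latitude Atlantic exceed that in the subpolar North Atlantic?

≈ 4.22×

A 0–220 m: 2.1 × 220 × 3.5×10⁻⁴ = 0.16170 m
A 580 × 0.97 × 2.3×10⁻⁴ = 0.129398 m
A 0.17 × 1.9×10⁻⁴ × 410 = 0.013243 m
A total: 0.304341 m
B Layer 1: 1.9×10⁻⁴ × 0.5 × 130 = 0.01235 m
B 1.4×10⁻⁴ × 0.64 × 520 = 0.046592 m
B 650–1850 m: 0.13 × 1200 × 0.84×10⁻⁴ = 0.013104 m
B total: 0.072046 m
Ratio: 0.304341 / 0.072046 ≈ 4.224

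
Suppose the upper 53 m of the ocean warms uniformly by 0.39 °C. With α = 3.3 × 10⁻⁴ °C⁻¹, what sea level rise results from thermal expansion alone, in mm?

6.82 mm

Δh = αΔT·H = 3.3×10⁻⁴ × 0.39 × 53 = 0.0068211 m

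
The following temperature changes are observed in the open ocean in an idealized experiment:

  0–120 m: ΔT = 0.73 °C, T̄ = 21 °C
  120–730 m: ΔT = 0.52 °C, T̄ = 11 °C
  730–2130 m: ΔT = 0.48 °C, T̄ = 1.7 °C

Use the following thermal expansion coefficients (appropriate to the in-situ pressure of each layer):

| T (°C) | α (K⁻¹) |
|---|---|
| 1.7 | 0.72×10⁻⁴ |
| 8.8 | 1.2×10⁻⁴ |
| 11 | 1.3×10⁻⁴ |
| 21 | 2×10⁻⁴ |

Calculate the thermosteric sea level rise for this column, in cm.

Δh ≈ 10.7 cm

Layer 1 at 21 °C → α = 2×10⁻⁴ K⁻¹
Layer 2 at 11 °C → α = 1.3×10⁻⁴ K⁻¹
Layer 3 at 1.7 °C → α = 0.72×10⁻⁴ K⁻¹
0–120 m: 0.73 × 120 × 2×10⁻⁴ = 0.01752 m
1.3×10⁻⁴ × 610 × 0.52 = 0.041236 m
0.72×10⁻⁴ × 0.48 × 1400 = 0.048384 m
Δh = 0.01752 + 0.041236 + 0.048384 = 0.10714 m ≈ 10.7 cm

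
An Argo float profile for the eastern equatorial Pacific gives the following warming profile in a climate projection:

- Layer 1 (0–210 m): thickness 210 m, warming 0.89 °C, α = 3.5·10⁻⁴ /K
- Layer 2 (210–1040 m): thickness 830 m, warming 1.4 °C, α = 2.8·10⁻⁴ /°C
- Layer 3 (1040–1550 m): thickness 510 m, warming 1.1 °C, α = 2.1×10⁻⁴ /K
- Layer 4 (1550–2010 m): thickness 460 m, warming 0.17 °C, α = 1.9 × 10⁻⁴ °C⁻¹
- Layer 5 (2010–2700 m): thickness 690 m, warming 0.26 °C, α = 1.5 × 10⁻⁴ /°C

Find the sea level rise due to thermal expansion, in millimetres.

550 mm

Layer 1: 3.5×10⁻⁴ × 210 × 0.89 = 0.065415 m
210–1040 m: 2.8×10⁻⁴ × 1.4 × 830 = 0.32536 m
2.1×10⁻⁴ × 1.1 × 510 = 0.11781 m
1550–2010 m: 460 × 1.9×10⁻⁴ × 0.17 = 0.014858 m
690 × 0.26 × 1.5×10⁻⁴ = 0.02691 m
Δh = 0.065415 + 0.32536 + 0.11781 + 0.014858 + 0.02691 = 0.550353 m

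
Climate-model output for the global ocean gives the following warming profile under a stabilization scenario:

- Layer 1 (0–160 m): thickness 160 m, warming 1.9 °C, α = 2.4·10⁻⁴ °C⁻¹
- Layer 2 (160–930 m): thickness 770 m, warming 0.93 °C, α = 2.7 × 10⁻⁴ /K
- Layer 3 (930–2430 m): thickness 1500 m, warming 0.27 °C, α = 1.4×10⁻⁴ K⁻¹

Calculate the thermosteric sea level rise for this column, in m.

160 × 1.9 × 2.4×10⁻⁴ = 0.07296 m
Layer 2: 0.93 × 770 × 2.7×10⁻⁴ = 0.193347 m
930–2430 m: 1.4×10⁻⁴ × 0.27 × 1500 = 0.05670 m
Δh = 0.07296 + 0.193347 + 0.05670 = 0.323007 m ≈ 0.32 m

Δh = 0.32 m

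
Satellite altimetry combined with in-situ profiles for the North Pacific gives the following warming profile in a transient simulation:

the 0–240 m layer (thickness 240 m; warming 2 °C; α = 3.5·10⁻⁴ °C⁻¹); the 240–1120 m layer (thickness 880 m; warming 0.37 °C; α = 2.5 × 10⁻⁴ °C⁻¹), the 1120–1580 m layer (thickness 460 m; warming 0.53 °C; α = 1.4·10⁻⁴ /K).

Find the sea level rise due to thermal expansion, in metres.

0.284 m of thermosteric rise

0–240 m: 240 × 2 × 3.5×10⁻⁴ = 0.16800 m
0.37 × 880 × 2.5×10⁻⁴ = 0.08140 m
Layer 3: 460 × 0.53 × 1.4×10⁻⁴ = 0.034132 m
Δh = 0.16800 + 0.08140 + 0.034132 = 0.283532 m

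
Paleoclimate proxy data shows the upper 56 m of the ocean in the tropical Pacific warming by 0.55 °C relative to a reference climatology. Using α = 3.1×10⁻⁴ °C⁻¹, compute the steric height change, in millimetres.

Δh = αΔT·H = 3.1×10⁻⁴ × 0.55 × 56 = 0.009548 m

Δh ≈ 9.5 mm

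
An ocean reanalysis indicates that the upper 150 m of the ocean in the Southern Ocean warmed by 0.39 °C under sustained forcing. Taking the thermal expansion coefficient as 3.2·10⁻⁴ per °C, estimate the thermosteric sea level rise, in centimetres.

about 1.87 cm

Δh = αΔT·H = 3.2×10⁻⁴ × 0.39 × 150 = 0.01872 m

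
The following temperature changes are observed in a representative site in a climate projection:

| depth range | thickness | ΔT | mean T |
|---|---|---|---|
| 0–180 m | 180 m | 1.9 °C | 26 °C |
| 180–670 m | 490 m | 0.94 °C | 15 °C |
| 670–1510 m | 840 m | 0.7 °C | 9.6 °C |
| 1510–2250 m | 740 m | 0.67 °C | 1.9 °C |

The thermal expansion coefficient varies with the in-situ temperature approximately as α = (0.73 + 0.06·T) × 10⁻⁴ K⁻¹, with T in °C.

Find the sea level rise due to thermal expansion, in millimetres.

Layer 1: α = (0.73 + 0.06×26)×10⁻⁴ = 2.29×10⁻⁴ K⁻¹
Layer 2: α = (0.73 + 0.06×15)×10⁻⁴ = 1.63×10⁻⁴ K⁻¹
Layer 3: α = (0.73 + 0.06×9.6)×10⁻⁴ = 1.306×10⁻⁴ K⁻¹
Layer 4: α = (0.73 + 0.06×1.9)×10⁻⁴ = 0.844×10⁻⁴ K⁻¹
0–180 m: 1.9 × 2.29×10⁻⁴ × 180 = 0.078318 m
180–670 m: 1.63×10⁻⁴ × 0.94 × 490 = 0.0750778 m
670–1510 m: 1.306×10⁻⁴ × 840 × 0.7 = 0.0767928 m
740 × 0.67 × 0.844×10⁻⁴ = 0.04184552 m
Δh = 0.078318 + 0.0750778 + 0.0767928 + 0.04184552 = 0.27203412 m

about 270 mm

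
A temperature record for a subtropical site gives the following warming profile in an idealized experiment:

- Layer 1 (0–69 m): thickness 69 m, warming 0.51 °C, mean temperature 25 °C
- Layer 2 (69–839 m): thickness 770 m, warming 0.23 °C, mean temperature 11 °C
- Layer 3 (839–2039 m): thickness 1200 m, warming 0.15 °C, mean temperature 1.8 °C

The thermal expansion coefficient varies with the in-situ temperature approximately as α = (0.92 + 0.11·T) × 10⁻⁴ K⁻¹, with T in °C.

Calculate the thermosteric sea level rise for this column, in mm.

about 70.8 mm

Layer 1: α = (0.92 + 0.11×25)×10⁻⁴ = 3.67×10⁻⁴ K⁻¹
Layer 2: α = (0.92 + 0.11×11)×10⁻⁴ = 2.13×10⁻⁴ K⁻¹
Layer 3: α = (0.92 + 0.11×1.8)×10⁻⁴ = 1.118×10⁻⁴ K⁻¹
0–69 m: 69 × 3.67×10⁻⁴ × 0.51 = 0.01291473 m
770 × 0.23 × 2.13×10⁻⁴ = 0.0377223 m
839–2039 m: 1.118×10⁻⁴ × 0.15 × 1200 = 0.020124 m
Δh = 0.01291473 + 0.0377223 + 0.020124 = 0.07076103 m ≈ 70.8 mm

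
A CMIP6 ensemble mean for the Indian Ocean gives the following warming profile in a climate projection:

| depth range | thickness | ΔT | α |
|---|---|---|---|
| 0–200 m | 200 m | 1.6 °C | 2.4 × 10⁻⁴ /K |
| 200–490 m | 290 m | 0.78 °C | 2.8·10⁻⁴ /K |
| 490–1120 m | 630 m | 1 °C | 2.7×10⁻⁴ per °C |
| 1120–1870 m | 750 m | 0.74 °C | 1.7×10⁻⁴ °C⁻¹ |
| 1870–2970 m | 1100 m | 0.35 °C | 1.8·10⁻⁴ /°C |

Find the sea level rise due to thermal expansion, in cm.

about 47.4 cm

2.4×10⁻⁴ × 1.6 × 200 = 0.07680 m
290 × 0.78 × 2.8×10⁻⁴ = 0.063336 m
630 × 1 × 2.7×10⁻⁴ = 0.17010 m
0.74 × 1.7×10⁻⁴ × 750 = 0.09435 m
1100 × 1.8×10⁻⁴ × 0.35 = 0.06930 m
Δh = 0.07680 + 0.063336 + 0.17010 + 0.09435 + 0.06930 = 0.473886 m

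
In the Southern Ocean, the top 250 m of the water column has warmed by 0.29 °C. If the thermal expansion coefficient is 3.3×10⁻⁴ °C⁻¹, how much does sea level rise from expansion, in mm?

23.9 mm of thermosteric rise

Δh = αΔT·H = 3.3×10⁻⁴ × 0.29 × 250 = 0.023925 m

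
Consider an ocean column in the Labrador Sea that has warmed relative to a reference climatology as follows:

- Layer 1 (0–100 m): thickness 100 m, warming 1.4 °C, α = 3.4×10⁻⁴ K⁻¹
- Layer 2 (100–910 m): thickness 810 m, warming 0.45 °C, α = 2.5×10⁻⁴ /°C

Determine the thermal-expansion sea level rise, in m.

about 0.139 m

100 × 1.4 × 3.4×10⁻⁴ = 0.04760 m
100–910 m: 0.45 × 2.5×10⁻⁴ × 810 = 0.091125 m
Δh = 0.04760 + 0.091125 = 0.138725 m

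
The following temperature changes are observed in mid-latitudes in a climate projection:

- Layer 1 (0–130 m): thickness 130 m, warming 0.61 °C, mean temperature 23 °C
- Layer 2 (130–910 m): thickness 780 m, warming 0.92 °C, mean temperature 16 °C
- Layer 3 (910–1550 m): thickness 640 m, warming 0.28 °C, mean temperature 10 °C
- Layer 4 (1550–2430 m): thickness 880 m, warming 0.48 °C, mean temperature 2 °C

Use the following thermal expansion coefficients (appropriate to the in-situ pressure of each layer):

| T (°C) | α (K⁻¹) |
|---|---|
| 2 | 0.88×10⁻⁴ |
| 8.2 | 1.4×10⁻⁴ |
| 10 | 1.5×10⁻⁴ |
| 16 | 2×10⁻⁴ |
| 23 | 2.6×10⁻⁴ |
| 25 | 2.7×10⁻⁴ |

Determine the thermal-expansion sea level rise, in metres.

0.23 m

Layer 1 at 23 °C → α = 2.6×10⁻⁴ K⁻¹
Layer 2 at 16 °C → α = 2×10⁻⁴ K⁻¹
Layer 3 at 10 °C → α = 1.5×10⁻⁴ K⁻¹
Layer 4 at 2 °C → α = 0.88×10⁻⁴ K⁻¹
Layer 1: 0.61 × 2.6×10⁻⁴ × 130 = 0.020618 m
2×10⁻⁴ × 780 × 0.92 = 0.14352 m
910–1550 m: 640 × 1.5×10⁻⁴ × 0.28 = 0.02688 m
1550–2430 m: 880 × 0.88×10⁻⁴ × 0.48 = 0.0371712 m
Δh = 0.020618 + 0.14352 + 0.02688 + 0.0371712 = 0.2281892 m ≈ 0.23 m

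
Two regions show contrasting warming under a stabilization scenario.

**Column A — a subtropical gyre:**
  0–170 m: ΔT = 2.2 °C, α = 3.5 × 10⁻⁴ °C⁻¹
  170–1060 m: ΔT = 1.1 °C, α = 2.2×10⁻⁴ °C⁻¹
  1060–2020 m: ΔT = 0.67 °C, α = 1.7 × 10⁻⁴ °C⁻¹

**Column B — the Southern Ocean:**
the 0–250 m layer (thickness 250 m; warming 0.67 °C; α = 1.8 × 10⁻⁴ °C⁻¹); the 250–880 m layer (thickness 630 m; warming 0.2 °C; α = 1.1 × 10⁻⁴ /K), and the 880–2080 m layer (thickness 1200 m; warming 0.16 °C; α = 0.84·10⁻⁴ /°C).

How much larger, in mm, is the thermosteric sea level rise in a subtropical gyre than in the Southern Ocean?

395 mm larger

A 170 × 3.5×10⁻⁴ × 2.2 = 0.13090 m
A 890 × 1.1 × 2.2×10⁻⁴ = 0.21538 m
A 1060–2020 m: 0.67 × 1.7×10⁻⁴ × 960 = 0.109344 m
A total: 0.455624 m
B 1.8×10⁻⁴ × 0.67 × 250 = 0.03015 m
B 250–880 m: 0.2 × 1.1×10⁻⁴ × 630 = 0.01386 m
B 1200 × 0.84×10⁻⁴ × 0.16 = 0.016128 m
B total: 0.060138 m
Difference: 0.455624 − 0.060138 = 0.395486 m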